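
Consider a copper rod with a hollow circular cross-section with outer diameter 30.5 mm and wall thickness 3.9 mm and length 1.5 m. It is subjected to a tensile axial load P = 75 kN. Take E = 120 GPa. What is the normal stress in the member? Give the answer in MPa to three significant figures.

230 MPa

A = 325.9 mm².
σ = N/A = 75000/325.9 = 230.1 MPa.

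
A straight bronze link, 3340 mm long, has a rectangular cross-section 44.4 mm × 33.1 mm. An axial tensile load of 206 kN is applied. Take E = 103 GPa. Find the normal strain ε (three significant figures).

A = 1470 mm².
σ = N/A = 140.2 MPa; ε = σ/E = 140.2/103000 = 1.361e-03.

0.00136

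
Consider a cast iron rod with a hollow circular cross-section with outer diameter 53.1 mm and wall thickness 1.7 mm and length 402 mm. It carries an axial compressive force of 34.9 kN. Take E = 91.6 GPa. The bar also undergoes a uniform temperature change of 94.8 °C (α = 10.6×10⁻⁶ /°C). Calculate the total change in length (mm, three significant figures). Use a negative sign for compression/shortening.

-0.154 mm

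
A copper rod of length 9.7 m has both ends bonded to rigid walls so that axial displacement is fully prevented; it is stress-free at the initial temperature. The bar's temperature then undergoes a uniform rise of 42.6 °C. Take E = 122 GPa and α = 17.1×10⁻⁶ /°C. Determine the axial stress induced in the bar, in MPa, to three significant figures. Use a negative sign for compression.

-88.9 MPa

Free thermal expansion αLΔT = 17.1e-6 · 9700 · 42.6 = 7.066 mm.
The walls impose strain ε = −(7.066)/9700 = -7.2846e-04; σ = Eε = 122000 · -7.2846e-04 = -88.87 MPa.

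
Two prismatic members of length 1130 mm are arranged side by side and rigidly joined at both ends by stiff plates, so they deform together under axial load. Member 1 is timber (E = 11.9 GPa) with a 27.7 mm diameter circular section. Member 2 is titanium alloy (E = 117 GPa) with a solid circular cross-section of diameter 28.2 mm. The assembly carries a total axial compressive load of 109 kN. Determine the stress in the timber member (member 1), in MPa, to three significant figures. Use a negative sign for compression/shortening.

A_1 = 602.6 mm².
A_2 = 624.6 mm².
Equal strain + equilibrium ⇒ each member carries load in proportion to AE: A₁E₁ = 7171000 N, A₂E₂ = 73080000 N, ΣAE = 80250000 N.
σ₁ = P·E₁/ΣAE = -109000·11900/80250000 = -16.16 MPa.

-16.2 MPa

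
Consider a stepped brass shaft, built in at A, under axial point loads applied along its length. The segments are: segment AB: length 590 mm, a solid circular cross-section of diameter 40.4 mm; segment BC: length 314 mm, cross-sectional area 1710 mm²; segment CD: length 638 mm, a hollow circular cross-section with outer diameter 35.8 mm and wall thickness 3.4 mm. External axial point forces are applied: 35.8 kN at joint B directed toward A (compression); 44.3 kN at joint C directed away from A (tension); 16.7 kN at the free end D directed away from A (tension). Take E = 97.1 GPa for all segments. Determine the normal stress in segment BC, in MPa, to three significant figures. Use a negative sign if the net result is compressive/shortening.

Internal axial forces (sectioning from the free end, tension +): N_CD = 16.7 kN, N_BC = 61 kN, N_AB = 25.2 kN.
σ_BC = N_BC/A_BC = 61000/1710 = 35.67 MPa.

35.7 MPa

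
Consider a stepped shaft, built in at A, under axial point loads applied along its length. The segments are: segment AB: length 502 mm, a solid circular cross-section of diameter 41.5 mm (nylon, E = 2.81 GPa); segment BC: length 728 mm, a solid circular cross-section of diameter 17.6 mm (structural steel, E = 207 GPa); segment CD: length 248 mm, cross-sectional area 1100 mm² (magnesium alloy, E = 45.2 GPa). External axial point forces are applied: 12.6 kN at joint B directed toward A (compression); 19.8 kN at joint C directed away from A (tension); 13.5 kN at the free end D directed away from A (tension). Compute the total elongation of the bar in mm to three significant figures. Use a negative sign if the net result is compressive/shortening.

3.28 mm

Internal axial forces (sectioning from the free end, tension +): N_CD = 13.5 kN, N_BC = 33.3 kN, N_AB = 20.7 kN.
A_AB = 1353 mm².
A_BC = 243.3 mm².
δ_AB = 20700·502/(1353·2810) = 2.734 mm
δ_BC = 33300·728/(243.3·207000) = 0.4814 mm
δ_CD = 13500·248/(1100·45200) = 0.06734 mm
δ = Σδ_i = 3.283 mm.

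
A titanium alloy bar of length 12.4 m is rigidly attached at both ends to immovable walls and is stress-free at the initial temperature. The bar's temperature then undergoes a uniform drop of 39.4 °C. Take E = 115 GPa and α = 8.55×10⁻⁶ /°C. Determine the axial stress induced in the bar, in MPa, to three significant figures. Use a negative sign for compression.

Free thermal expansion αLΔT = 8.55e-6 · 12400 · -39.4 = -4.177 mm.
The walls impose strain ε = −(-4.177)/12400 = 3.3687e-04; σ = Eε = 115000 · 3.3687e-04 = 38.74 MPa.

38.7 MPa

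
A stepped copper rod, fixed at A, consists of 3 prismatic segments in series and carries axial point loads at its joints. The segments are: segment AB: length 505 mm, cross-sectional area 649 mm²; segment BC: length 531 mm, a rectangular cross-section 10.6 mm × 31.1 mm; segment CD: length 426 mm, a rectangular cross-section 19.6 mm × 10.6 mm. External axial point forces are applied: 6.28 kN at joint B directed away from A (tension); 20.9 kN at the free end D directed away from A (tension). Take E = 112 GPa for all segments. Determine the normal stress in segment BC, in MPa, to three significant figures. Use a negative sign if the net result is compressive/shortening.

63.4 MPa

Internal axial forces (sectioning from the free end, tension +): N_CD = 20.9 kN, N_BC = 20.9 kN, N_AB = 27.18 kN.
A_BC = 329.7 mm².
σ_BC = N_BC/A_BC = 20900/329.7 = 63.4 MPa.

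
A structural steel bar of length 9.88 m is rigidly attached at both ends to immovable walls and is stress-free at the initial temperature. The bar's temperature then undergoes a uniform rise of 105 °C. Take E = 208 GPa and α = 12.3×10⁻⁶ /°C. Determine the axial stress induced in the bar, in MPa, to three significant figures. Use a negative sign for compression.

-269 MPa

Free thermal expansion αLΔT = 12.3e-6 · 9880 · 105 = 12.76 mm.
The walls impose strain ε = −(12.76)/9880 = -1.2915e-03; σ = Eε = 208000 · -1.2915e-03 = -268.6 MPa.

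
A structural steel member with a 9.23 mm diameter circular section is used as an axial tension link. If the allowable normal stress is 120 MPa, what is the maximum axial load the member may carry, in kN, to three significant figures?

A = 66.91 mm².
P_max = σ_allow · A = 120 · 66.91 = 8029 N = 8.029 kN.

8.03 kN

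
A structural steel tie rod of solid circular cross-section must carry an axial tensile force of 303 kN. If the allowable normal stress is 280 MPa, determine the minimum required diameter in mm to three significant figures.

37.1 mm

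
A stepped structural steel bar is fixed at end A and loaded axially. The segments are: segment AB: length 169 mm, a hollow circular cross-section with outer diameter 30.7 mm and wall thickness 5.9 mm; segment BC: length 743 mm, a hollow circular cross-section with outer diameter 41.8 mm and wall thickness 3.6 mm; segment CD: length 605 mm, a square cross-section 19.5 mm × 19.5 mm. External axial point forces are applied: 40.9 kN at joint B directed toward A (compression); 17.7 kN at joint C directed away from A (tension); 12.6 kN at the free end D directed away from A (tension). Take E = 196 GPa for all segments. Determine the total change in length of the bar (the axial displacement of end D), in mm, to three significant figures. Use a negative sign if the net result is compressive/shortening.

Internal axial forces (sectioning from the free end, tension +): N_CD = 12.6 kN, N_BC = 30.3 kN, N_AB = -10.6 kN.
A_AB = 459.7 mm².
A_BC = 432 mm².
A_CD = 380.2 mm².
δ_AB = -10600·169/(459.7·196000) = -0.01988 mm
δ_BC = 30300·743/(432·196000) = 0.2659 mm
δ_CD = 12600·605/(380.2·196000) = 0.1023 mm
δ = Σδ_i = 0.3483 mm.

0.348 mm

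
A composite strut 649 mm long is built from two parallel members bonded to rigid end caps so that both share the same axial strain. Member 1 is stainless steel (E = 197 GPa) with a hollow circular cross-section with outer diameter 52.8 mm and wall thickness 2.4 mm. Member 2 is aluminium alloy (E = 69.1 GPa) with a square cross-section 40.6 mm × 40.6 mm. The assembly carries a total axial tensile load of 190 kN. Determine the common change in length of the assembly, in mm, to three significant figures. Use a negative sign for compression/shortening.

0.653 mm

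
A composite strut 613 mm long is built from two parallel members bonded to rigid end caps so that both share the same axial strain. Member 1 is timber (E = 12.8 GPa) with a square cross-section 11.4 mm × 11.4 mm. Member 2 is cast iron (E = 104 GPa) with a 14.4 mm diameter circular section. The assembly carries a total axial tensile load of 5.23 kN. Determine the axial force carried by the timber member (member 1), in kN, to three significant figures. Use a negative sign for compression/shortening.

0.468 kN

A_1 = 130 mm².
A_2 = 162.9 mm².
Equal strain + equilibrium ⇒ each member carries load in proportion to AE: A₁E₁ = 1663000 N, A₂E₂ = 16940000 N, ΣAE = 18600000 N.
F₁ = P·A₁E₁/ΣAE = 5230·1663000/18600000 = 467.7 N.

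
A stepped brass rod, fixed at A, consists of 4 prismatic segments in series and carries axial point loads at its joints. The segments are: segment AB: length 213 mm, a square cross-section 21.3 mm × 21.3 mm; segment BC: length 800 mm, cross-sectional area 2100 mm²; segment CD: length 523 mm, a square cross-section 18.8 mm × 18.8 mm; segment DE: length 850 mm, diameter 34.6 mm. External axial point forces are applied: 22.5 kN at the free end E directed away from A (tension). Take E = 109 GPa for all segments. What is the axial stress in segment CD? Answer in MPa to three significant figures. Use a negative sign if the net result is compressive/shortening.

63.7 MPa

Internal axial forces (sectioning from the free end, tension +): N_DE = 22.5 kN, N_CD = 22.5 kN, N_BC = 22.5 kN, N_AB = 22.5 kN.
A_CD = 353.4 mm².
σ_CD = N_CD/A_CD = 22500/353.4 = 63.66 MPa.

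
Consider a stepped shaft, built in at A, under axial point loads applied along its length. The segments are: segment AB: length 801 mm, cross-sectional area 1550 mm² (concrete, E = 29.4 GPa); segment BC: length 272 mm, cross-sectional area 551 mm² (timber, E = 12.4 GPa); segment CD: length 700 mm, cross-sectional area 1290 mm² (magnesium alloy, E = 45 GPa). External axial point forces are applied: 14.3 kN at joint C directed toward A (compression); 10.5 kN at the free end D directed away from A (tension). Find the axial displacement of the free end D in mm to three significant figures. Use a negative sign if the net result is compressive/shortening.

-0.0915 mm

Internal axial forces (sectioning from the free end, tension +): N_CD = 10.5 kN, N_BC = -3.8 kN, N_AB = -3.8 kN.
δ_AB = -3800·801/(1550·29400) = -0.06679 mm
δ_BC = -3800·272/(551·12400) = -0.1513 mm
δ_CD = 10500·700/(1290·45000) = 0.1266 mm
δ = Σδ_i = -0.09146 mm.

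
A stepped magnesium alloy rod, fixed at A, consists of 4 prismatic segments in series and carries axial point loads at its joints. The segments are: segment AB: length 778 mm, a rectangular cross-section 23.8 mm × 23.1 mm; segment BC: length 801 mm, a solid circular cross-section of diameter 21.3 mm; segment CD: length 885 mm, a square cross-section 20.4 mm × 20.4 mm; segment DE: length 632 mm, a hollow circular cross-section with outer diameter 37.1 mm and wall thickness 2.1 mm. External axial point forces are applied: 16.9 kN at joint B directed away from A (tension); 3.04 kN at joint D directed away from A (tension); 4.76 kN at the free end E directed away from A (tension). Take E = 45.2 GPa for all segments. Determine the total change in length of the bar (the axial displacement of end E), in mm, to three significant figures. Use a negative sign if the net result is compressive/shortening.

Internal axial forces (sectioning from the free end, tension +): N_DE = 4.76 kN, N_CD = 7.8 kN, N_BC = 7.8 kN, N_AB = 24.7 kN.
A_AB = 549.8 mm².
A_BC = 356.3 mm².
A_CD = 416.2 mm².
A_DE = 230.9 mm².
δ_AB = 24700·778/(549.8·45200) = 0.7733 mm
δ_BC = 7800·801/(356.3·45200) = 0.3879 mm
δ_CD = 7800·885/(416.2·45200) = 0.367 mm
δ_DE = 4760·632/(230.9·45200) = 0.2882 mm
δ = Σδ_i = 1.816 mm.

1.82 mm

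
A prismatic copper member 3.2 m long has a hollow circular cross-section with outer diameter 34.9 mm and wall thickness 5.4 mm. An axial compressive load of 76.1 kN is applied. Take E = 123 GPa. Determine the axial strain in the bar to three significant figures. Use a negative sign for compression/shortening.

A = 500.5 mm².
σ = N/A = -152.1 MPa; ε = σ/E = -152.1/123000 = -1.236e-03.

-0.00124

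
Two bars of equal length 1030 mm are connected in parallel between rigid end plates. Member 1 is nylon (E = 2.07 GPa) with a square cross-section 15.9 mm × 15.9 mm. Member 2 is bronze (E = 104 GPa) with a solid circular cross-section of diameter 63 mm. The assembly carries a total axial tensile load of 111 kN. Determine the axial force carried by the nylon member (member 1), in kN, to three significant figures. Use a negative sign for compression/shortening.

A_1 = 252.8 mm².
A_2 = 3117 mm².
Equal strain + equilibrium ⇒ each member carries load in proportion to AE: A₁E₁ = 523300 N, A₂E₂ = 324200000 N, ΣAE = 324700000 N.
F₁ = P·A₁E₁/ΣAE = 111000·523300/324700000 = 178.9 N.

0.179 kN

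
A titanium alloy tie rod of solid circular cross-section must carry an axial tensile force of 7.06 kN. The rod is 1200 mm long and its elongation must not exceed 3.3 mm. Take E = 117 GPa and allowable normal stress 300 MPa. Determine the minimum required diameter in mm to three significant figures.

Required area A ≥ P/σ_allow = 7060/300 = 23.53 mm².
For a solid circular section, d ≥ √(4A/π) = 5.474 mm.
Elongation limit: A ≥ PL/(Eδ_allow) = 7060·1200/(117000·3.3) = 21.94 mm² ⇒ d ≥ 5.286 mm.
The stress limit governs.

5.47 mm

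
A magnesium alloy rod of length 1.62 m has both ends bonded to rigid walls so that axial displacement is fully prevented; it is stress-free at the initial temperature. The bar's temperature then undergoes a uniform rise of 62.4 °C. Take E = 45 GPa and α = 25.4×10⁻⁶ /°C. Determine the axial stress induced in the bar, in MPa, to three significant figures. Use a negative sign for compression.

-71.3 MPa

Free thermal expansion αLΔT = 25.4e-6 · 1620 · 62.4 = 2.568 mm.
The walls impose strain ε = −(2.568)/1620 = -1.5850e-03; σ = Eε = 45000 · -1.5850e-03 = -71.32 MPa.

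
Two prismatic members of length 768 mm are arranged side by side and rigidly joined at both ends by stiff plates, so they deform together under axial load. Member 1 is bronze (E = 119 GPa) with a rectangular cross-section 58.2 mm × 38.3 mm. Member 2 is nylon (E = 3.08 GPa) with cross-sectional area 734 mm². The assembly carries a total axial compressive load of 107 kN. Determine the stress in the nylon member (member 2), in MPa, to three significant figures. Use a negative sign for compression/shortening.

-1.23 MPa

A_1 = 2229 mm².
Equal strain + equilibrium ⇒ each member carries load in proportion to AE: A₁E₁ = 265300000 N, A₂E₂ = 2261000 N, ΣAE = 267500000 N.
σ₂ = P·E₂/ΣAE = -107000·3080/267500000 = -1.232 MPa.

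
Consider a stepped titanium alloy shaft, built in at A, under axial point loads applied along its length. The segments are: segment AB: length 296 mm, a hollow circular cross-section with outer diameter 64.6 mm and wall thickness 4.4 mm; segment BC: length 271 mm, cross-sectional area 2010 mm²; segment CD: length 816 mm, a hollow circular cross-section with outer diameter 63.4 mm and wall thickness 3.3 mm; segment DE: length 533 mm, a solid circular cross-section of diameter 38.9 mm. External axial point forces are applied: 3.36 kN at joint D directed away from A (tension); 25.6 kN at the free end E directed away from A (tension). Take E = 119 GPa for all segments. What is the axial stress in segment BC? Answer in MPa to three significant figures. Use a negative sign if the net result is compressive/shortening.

14.4 MPa

Internal axial forces (sectioning from the free end, tension +): N_DE = 25.6 kN, N_CD = 28.96 kN, N_BC = 28.96 kN, N_AB = 28.96 kN.
σ_BC = N_BC/A_BC = 28960/2010 = 14.41 MPa.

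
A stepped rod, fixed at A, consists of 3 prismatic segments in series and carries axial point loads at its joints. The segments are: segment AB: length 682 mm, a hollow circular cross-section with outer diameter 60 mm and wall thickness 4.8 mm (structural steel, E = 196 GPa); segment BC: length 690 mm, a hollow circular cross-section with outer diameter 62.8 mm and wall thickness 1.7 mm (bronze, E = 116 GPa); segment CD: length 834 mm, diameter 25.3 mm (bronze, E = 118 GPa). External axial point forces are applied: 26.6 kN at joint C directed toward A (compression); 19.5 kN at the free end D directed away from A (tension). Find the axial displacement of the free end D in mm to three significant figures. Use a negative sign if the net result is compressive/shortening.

Internal axial forces (sectioning from the free end, tension +): N_CD = 19.5 kN, N_BC = -7.1 kN, N_AB = -7.1 kN.
A_AB = 832.4 mm².
A_BC = 326.3 mm².
A_CD = 502.7 mm².
δ_AB = -7100·682/(832.4·196000) = -0.02968 mm
δ_BC = -7100·690/(326.3·116000) = -0.1294 mm
δ_CD = 19500·834/(502.7·118000) = 0.2741 mm
δ = Σδ_i = 0.115 mm.

0.115 mm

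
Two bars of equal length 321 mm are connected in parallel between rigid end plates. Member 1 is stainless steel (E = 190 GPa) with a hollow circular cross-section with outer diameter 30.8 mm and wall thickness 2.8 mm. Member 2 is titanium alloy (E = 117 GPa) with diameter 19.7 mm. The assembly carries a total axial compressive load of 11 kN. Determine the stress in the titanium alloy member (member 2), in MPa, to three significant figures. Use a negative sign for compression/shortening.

A_1 = 246.3 mm².
A_2 = 304.8 mm².
Equal strain + equilibrium ⇒ each member carries load in proportion to AE: A₁E₁ = 46800000 N, A₂E₂ = 35660000 N, ΣAE = 82460000 N.
σ₂ = P·E₂/ΣAE = -11000·117000/82460000 = -15.61 MPa.

-15.6 MPa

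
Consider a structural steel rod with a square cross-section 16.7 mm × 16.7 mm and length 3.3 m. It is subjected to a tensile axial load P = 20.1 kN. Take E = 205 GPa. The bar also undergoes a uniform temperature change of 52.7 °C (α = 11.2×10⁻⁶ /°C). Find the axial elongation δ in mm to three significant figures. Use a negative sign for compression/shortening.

3.11 mm

A = 278.9 mm².
δ_mech = NL/(AE) = 20100·3300/(278.9·205000) = 1.16 mm.
δ_thermal = αLΔT = 11.2e-6·3300·52.7 = 1.948 mm.
δ = δ_mech + δ_thermal = 3.108 mm.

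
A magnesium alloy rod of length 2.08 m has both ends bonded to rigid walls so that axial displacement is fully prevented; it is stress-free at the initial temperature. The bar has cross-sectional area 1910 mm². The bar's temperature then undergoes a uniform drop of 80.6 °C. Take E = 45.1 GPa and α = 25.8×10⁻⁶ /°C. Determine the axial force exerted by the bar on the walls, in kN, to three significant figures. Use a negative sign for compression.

Free thermal expansion αLΔT = 25.8e-6 · 2080 · -80.6 = -4.325 mm.
The walls impose strain ε = −(-4.325)/2080 = 2.0795e-03; σ = Eε = 45100 · 2.0795e-03 = 93.78 MPa.
Wall reaction R = σ·A = 93.78·1910 = 179100 N = 179.1 kN.

179 kN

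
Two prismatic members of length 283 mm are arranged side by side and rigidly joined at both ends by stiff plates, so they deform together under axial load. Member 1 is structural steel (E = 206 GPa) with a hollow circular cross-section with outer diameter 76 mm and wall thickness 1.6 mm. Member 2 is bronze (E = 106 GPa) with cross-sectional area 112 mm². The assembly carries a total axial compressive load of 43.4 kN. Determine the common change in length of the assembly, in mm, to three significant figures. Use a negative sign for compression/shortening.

A_1 = 374 mm².
Equal strain + equilibrium ⇒ each member carries load in proportion to AE: A₁E₁ = 77040000 N, A₂E₂ = 11870000 N, ΣAE = 88910000 N.
δ = PL/ΣAE = -43400·283/88910000 = -0.1381 mm.

-0.138 mm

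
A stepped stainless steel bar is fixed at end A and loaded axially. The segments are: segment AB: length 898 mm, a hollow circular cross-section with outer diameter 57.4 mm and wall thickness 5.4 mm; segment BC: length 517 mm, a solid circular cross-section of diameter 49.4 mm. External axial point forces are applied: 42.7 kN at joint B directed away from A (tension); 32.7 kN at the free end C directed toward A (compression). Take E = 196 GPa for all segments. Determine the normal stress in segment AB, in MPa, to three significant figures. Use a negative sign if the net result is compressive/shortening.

Internal axial forces (sectioning from the free end, tension +): N_BC = -32.7 kN, N_AB = 10 kN.
A_AB = 882.2 mm².
σ_AB = N_AB/A_AB = 10000/882.2 = 11.34 MPa.

11.3 MPa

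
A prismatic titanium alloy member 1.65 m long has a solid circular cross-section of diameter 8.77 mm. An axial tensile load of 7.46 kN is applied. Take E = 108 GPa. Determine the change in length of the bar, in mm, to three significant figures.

1.89 mm

A = 60.41 mm².
δ_mech = NL/(AE) = 7460·1650/(60.41·108000) = 1.887 mm.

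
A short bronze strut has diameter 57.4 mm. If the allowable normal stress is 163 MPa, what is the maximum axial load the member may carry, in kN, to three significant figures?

422 kN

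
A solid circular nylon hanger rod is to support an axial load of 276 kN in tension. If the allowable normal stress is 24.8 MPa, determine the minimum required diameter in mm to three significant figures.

119 mm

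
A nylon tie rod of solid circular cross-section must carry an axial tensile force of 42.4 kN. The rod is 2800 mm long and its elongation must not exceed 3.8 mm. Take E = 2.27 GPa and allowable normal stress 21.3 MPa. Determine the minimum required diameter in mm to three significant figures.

Required area A ≥ P/σ_allow = 42400/21.3 = 1991 mm².
For a solid circular section, d ≥ √(4A/π) = 50.34 mm.
Elongation limit: A ≥ PL/(Eδ_allow) = 42400·2800/(2270·3.8) = 13760 mm² ⇒ d ≥ 132.4 mm.
The elongation limit governs.

132 mm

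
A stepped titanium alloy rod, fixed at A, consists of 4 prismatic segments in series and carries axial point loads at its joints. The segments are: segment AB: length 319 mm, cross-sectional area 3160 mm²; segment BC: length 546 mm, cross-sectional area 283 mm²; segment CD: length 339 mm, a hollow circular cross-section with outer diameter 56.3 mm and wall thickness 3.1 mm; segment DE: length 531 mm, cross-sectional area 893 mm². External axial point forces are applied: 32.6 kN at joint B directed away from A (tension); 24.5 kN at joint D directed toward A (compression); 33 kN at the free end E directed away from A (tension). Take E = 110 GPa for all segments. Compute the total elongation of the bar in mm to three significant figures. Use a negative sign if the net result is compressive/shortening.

Internal axial forces (sectioning from the free end, tension +): N_DE = 33 kN, N_CD = 8.5 kN, N_BC = 8.5 kN, N_AB = 41.1 kN.
A_CD = 518.1 mm².
δ_AB = 41100·319/(3160·110000) = 0.03772 mm
δ_BC = 8500·546/(283·110000) = 0.1491 mm
δ_CD = 8500·339/(518.1·110000) = 0.05056 mm
δ_DE = 33000·531/(893·110000) = 0.1784 mm
δ = Σδ_i = 0.4157 mm.

0.416 mm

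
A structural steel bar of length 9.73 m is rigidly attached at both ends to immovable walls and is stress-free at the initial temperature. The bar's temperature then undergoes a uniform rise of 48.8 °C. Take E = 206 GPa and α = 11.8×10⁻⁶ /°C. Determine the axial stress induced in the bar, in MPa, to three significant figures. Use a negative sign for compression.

Free thermal expansion αLΔT = 11.8e-6 · 9730 · 48.8 = 5.603 mm.
The walls impose strain ε = −(5.603)/9730 = -5.7584e-04; σ = Eε = 206000 · -5.7584e-04 = -118.6 MPa.

-119 MPa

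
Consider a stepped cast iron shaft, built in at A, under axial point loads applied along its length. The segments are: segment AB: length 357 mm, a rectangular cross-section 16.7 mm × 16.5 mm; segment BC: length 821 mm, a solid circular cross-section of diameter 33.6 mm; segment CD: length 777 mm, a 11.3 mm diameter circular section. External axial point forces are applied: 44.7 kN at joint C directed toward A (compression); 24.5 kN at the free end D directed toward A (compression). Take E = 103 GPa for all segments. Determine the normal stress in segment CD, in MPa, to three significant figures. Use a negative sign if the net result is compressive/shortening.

-244 MPa

Internal axial forces (sectioning from the free end, tension +): N_CD = -24.5 kN, N_BC = -69.2 kN, N_AB = -69.2 kN.
A_CD = 100.3 mm².
σ_CD = N_CD/A_CD = -24500/100.3 = -244.3 MPa.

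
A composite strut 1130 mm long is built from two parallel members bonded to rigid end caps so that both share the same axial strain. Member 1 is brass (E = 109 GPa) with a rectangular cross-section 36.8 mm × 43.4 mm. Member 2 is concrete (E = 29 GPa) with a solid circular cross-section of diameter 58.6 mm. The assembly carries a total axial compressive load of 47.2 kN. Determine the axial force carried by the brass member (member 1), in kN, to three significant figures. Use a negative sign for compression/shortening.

A_1 = 1597 mm².
A_2 = 2697 mm².
Equal strain + equilibrium ⇒ each member carries load in proportion to AE: A₁E₁ = 174100000 N, A₂E₂ = 78210000 N, ΣAE = 252300000 N.
F₁ = P·A₁E₁/ΣAE = -47200·174100000/252300000 = -32570 N.

-32.6 kN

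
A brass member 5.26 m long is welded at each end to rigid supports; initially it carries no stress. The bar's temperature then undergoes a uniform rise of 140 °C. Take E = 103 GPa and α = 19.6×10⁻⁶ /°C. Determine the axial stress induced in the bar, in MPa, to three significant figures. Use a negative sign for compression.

Free thermal expansion αLΔT = 19.6e-6 · 5260 · 140 = 14.43 mm.
The walls impose strain ε = −(14.43)/5260 = -2.7440e-03; σ = Eε = 103000 · -2.7440e-03 = -282.6 MPa.

-283 MPa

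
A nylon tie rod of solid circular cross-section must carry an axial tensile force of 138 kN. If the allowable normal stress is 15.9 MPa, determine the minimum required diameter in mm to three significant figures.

105 mm

Required area A ≥ P/σ_allow = 138000/15.9 = 8679 mm².
For a solid circular section, d ≥ √(4A/π) = 105.1 mm.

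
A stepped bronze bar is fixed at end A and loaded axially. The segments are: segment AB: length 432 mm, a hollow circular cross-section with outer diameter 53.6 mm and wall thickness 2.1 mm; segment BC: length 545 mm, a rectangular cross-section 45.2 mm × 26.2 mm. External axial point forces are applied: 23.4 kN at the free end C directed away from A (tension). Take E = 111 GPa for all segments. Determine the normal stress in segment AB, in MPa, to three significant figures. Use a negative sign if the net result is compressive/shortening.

68.9 MPa

Internal axial forces (sectioning from the free end, tension +): N_BC = 23.4 kN, N_AB = 23.4 kN.
A_AB = 339.8 mm².
σ_AB = N_AB/A_AB = 23400/339.8 = 68.87 MPa.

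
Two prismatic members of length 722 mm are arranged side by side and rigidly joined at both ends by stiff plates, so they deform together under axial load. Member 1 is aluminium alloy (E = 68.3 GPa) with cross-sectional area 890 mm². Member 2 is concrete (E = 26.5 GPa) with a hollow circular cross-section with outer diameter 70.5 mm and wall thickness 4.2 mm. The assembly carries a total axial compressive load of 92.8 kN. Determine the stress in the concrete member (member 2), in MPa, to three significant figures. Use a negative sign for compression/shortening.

A_2 = 874.8 mm².
Equal strain + equilibrium ⇒ each member carries load in proportion to AE: A₁E₁ = 60790000 N, A₂E₂ = 23180000 N, ΣAE = 83970000 N.
σ₂ = P·E₂/ΣAE = -92800·26500/83970000 = -29.29 MPa.

-29.3 MPa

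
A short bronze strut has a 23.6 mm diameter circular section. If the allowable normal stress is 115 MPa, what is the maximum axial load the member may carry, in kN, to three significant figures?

50.3 kN

A = 437.4 mm².
P_max = σ_allow · A = 115 · 437.4 = 50310 N = 50.31 kN.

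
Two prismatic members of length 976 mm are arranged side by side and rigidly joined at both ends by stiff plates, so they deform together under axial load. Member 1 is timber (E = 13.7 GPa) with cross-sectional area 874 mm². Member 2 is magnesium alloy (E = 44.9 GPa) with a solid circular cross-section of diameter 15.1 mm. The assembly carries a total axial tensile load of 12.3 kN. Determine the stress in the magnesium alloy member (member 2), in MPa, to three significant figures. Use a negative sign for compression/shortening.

A_2 = 179.1 mm².
Equal strain + equilibrium ⇒ each member carries load in proportion to AE: A₁E₁ = 11970000 N, A₂E₂ = 8041000 N, ΣAE = 20010000 N.
σ₂ = P·E₂/ΣAE = 12300·44900/20010000 = 27.59 MPa.

27.6 MPa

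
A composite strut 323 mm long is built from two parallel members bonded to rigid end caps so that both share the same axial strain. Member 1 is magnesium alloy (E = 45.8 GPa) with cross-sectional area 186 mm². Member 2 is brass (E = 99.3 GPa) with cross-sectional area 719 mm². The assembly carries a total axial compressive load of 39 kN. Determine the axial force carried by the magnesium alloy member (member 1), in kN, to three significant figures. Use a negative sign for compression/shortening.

-4.16 kN

Equal strain + equilibrium ⇒ each member carries load in proportion to AE: A₁E₁ = 8519000 N, A₂E₂ = 71400000 N, ΣAE = 79920000 N.
F₁ = P·A₁E₁/ΣAE = -39000·8519000/79920000 = -4157 N.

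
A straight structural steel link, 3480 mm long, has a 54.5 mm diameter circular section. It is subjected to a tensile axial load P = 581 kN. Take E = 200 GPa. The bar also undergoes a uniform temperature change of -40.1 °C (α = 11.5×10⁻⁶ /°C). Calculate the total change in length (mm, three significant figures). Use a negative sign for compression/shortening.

A = 2333 mm².
δ_mech = NL/(AE) = 581000·3480/(2333·200000) = 4.334 mm.
δ_thermal = αLΔT = 11.5e-6·3480·-40.1 = -1.605 mm.
δ = δ_mech + δ_thermal = 2.729 mm.

2.73 mm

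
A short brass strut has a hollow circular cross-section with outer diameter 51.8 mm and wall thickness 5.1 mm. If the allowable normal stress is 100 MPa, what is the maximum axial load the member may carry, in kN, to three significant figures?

A = 748.2 mm².
P_max = σ_allow · A = 100 · 748.2 = 74820 N = 74.82 kN.

74.8 kN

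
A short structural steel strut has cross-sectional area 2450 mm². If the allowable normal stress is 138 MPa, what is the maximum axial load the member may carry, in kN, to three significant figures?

P_max = σ_allow · A = 138 · 2450 = 338100 N = 338.1 kN.

338 kN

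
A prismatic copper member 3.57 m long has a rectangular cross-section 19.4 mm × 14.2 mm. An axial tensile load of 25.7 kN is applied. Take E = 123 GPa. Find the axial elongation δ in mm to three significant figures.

A = 275.5 mm².
δ_mech = NL/(AE) = 25700·3570/(275.5·123000) = 2.708 mm.

2.71 mm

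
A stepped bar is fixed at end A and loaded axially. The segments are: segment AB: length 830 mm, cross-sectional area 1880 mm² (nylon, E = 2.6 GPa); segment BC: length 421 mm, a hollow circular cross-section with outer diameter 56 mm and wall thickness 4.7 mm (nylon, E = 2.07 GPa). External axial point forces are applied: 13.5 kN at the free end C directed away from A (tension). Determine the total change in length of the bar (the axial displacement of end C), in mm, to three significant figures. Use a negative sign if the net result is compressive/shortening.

5.92 mm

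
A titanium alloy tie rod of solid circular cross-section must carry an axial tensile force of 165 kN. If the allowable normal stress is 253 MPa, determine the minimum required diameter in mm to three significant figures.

28.8 mm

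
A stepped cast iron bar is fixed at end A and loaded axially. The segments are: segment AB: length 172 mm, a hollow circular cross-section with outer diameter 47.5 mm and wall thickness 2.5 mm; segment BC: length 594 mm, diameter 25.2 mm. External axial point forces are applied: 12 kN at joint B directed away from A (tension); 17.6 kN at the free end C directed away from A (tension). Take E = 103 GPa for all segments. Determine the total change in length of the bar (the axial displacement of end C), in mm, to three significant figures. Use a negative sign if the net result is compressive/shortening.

0.343 mm

Internal axial forces (sectioning from the free end, tension +): N_BC = 17.6 kN, N_AB = 29.6 kN.
A_AB = 353.4 mm².
A_BC = 498.8 mm².
δ_AB = 29600·172/(353.4·103000) = 0.1399 mm
δ_BC = 17600·594/(498.8·103000) = 0.2035 mm
δ = Σδ_i = 0.3434 mm.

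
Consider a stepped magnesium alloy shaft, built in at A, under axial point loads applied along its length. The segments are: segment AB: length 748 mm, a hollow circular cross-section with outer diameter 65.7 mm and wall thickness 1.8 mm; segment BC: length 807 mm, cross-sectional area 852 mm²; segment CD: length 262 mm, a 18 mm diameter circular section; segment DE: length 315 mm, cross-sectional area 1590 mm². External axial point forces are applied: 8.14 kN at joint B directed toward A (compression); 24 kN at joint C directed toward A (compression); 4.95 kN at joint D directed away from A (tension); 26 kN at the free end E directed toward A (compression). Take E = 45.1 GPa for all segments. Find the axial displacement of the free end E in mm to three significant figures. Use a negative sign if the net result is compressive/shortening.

-3.98 mm

Internal axial forces (sectioning from the free end, tension +): N_DE = -26 kN, N_CD = -21.05 kN, N_BC = -45.05 kN, N_AB = -53.19 kN.
A_AB = 361.3 mm².
A_CD = 254.5 mm².
δ_AB = -53190·748/(361.3·45100) = -2.441 mm
δ_BC = -45050·807/(852·45100) = -0.9461 mm
δ_CD = -21050·262/(254.5·45100) = -0.4806 mm
δ_DE = -26000·315/(1590·45100) = -0.1142 mm
δ = Σδ_i = -3.982 mm.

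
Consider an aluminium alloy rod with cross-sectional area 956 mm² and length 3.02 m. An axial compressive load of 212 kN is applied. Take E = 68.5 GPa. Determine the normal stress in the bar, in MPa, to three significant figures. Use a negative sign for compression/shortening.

σ = N/A = -212000/956 = -221.8 MPa.

-222 MPa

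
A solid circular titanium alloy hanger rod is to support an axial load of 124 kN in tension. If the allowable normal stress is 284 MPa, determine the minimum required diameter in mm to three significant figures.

23.6 mm

Required area A ≥ P/σ_allow = 124000/284 = 436.6 mm².
For a solid circular section, d ≥ √(4A/π) = 23.58 mm.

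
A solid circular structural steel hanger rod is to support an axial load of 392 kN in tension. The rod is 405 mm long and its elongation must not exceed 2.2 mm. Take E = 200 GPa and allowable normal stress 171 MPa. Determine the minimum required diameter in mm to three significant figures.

54.0 mm

Required area A ≥ P/σ_allow = 392000/171 = 2292 mm².
For a solid circular section, d ≥ √(4A/π) = 54.03 mm.
Elongation limit: A ≥ PL/(Eδ_allow) = 392000·405/(200000·2.2) = 360.8 mm² ⇒ d ≥ 21.43 mm.
The stress limit governs.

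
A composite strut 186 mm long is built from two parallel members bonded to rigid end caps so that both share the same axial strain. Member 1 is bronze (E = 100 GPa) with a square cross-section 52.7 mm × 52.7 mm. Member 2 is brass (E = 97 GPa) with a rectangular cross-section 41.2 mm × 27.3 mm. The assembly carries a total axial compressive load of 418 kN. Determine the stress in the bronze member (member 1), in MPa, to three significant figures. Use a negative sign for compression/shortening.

-108 MPa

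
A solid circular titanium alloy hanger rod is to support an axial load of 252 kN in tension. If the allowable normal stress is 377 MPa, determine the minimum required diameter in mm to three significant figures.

Required area A ≥ P/σ_allow = 252000/377 = 668.4 mm².
For a solid circular section, d ≥ √(4A/π) = 29.17 mm.

29.2 mm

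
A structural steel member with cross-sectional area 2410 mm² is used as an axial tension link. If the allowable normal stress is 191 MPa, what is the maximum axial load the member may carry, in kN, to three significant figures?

460 kN

P_max = σ_allow · A = 191 · 2410 = 460300 N = 460.3 kN.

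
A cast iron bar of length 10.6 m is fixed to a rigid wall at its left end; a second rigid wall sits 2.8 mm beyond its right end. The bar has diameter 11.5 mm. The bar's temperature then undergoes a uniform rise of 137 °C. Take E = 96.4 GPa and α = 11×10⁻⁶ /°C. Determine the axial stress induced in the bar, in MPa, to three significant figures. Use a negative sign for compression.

Free thermal expansion αLΔT = 11e-6 · 10600 · 137 = 15.97 mm.
The walls engage after the gap closes; constrained expansion = 15.97 − 2.8 = 13.17 mm.
The walls impose strain ε = −(13.17)/10600 = -1.2428e-03; σ = Eε = 96400 · -1.2428e-03 = -119.8 MPa.

-120 MPa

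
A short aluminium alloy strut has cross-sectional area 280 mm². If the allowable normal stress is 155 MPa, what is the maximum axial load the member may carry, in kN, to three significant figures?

43.4 kN

P_max = σ_allow · A = 155 · 280 = 43400 N = 43.4 kN.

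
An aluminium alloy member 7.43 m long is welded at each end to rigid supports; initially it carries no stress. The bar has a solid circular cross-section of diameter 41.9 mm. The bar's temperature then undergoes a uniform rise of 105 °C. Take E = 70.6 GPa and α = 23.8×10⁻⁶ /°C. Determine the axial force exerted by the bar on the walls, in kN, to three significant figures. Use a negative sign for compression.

-243 kN

Free thermal expansion αLΔT = 23.8e-6 · 7430 · 105 = 18.57 mm.
The walls impose strain ε = −(18.57)/7430 = -2.4990e-03; σ = Eε = 70600 · -2.4990e-03 = -176.4 MPa.
Wall reaction R = σ·A = -176.4·1379 = -243300 N = -243.3 kN.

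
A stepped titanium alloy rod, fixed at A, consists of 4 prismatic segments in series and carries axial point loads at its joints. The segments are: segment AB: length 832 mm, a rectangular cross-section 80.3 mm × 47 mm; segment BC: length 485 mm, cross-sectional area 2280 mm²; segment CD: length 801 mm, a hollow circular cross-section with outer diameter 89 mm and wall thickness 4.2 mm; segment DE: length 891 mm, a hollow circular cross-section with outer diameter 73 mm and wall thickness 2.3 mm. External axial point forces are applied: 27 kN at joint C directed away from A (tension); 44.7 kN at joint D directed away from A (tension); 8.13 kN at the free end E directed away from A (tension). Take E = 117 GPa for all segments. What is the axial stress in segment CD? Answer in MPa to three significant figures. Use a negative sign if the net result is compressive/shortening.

47.2 MPa

Internal axial forces (sectioning from the free end, tension +): N_DE = 8.13 kN, N_CD = 52.83 kN, N_BC = 79.83 kN, N_AB = 79.83 kN.
A_CD = 1119 mm².
σ_CD = N_CD/A_CD = 52830/1119 = 47.22 MPa.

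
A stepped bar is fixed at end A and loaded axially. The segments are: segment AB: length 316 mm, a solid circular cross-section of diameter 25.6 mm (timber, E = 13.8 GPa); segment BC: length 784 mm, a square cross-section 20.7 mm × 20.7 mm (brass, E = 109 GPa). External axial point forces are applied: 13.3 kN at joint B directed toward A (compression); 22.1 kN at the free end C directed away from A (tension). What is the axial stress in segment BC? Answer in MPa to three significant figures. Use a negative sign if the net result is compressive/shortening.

Internal axial forces (sectioning from the free end, tension +): N_BC = 22.1 kN, N_AB = 8.8 kN.
A_BC = 428.5 mm².
σ_BC = N_BC/A_BC = 22100/428.5 = 51.58 MPa.

51.6 MPa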